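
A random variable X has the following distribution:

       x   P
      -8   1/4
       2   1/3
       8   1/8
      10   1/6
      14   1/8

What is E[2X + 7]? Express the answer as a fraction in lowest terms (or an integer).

E[2x+7] = (1/4)·(-9) + (1/3)·11 + (1/8)·23 + (1/6)·27 + (1/8)·35
     = 79/6

79/6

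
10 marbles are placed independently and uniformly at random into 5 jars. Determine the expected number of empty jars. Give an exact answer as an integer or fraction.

1048576/1953125

Let Xⱼ=1 if jar j is empty. P(Xⱼ=1) = ((5-1)/5)^10 = 1048576/9765625.
By linearity, E[#empty] = 5·1048576/9765625 = 1048576/1953125.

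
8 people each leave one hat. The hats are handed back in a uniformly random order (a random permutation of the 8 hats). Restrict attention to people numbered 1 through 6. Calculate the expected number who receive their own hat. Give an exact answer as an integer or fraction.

Let Xᵢ = 1 if person i gets their own hat. For each i, P(Xᵢ=1) = 1/8.
By linearity of expectation, E[X₁+…+X_6] = 6·(1/8) = 3/4.

3/4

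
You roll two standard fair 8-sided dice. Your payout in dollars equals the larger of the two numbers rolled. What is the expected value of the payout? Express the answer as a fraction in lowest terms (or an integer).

Distribution of the larger of the two numbers rolled: 1 w.p. 1/64, 2 w.p. 3/64, 3 w.p. 5/64, 4 w.p. 7/64, 5 w.p. 9/64, 6 w.p. 11/64, …
E[payout] = (1/64)·1 + (3/64)·2 + (5/64)·3 + (7/64)·4 + (9/64)·5 + (11/64)·6 + (13/64)·7 + (15/64)·8 = 93/16

93/16 dollars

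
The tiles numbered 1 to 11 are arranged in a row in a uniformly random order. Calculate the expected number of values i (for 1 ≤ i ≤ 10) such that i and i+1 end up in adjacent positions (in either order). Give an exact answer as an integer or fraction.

20/11

For each i ∈ {1,…,10}, let Xᵢ = 1 if i and i+1 are adjacent. P(Xᵢ=1) = 2·(11−1)!/11! = 2/11.
By linearity, E[ΣXᵢ] = (10)·(2/11) = 20/11.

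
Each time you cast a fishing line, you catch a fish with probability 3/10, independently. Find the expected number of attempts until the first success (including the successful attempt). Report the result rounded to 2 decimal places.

3.33

For a geometric distribution, E[trials] = 1/p = 1/(3/10) = 10/3.
≈ 3.33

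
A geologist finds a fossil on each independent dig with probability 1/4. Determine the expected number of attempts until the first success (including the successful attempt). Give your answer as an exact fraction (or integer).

For a geometric distribution, E[trials] = 1/p = 1/(1/4) = 4.

4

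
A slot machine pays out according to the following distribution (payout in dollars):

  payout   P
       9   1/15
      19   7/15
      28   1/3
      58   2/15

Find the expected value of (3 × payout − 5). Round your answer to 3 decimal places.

74.600

E[3x-5] = (1/15)·22 + (7/15)·52 + (1/3)·79 + (2/15)·169
     = 373/5 ≈ 74.600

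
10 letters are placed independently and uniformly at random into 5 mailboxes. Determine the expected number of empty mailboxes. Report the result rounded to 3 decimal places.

0.537

Let Xⱼ=1 if mailbox j is empty. P(Xⱼ=1) = ((5-1)/5)^10 = 1048576/9765625.
By linearity, E[#empty] = 5·1048576/9765625 = 1048576/1953125.
≈ 0.537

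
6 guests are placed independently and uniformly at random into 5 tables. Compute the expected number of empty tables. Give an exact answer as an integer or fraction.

Let Xⱼ=1 if table j is empty. P(Xⱼ=1) = ((5-1)/5)^6 = 4096/15625.
By linearity, E[#empty] = 5·4096/15625 = 4096/3125.

4096/3125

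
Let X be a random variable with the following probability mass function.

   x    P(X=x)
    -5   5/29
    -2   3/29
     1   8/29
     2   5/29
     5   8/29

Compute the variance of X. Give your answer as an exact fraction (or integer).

E[X] = (5/29)·(-5) + (3/29)·(-2) + (8/29)·1 + (5/29)·2 + (8/29)·5 = 27/29
E[X²] = (5/29)·25 + (3/29)·4 + (8/29)·1 + (5/29)·4 + (8/29)·25 = 365/29
Var(X) = 365/29 − (27/29)² = 9856/841

9856/841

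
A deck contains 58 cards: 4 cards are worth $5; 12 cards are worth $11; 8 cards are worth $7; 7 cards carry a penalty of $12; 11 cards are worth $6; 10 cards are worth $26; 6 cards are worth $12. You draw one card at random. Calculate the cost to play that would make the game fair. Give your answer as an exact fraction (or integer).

E[payout] = (4/58)·5 + (12/58)·11 + (8/58)·7 + (7/58)·(-12) + (11/58)·6 + (10/58)·26 + (6/58)·12 = 9
Fair fee = E[payout] = 9

$9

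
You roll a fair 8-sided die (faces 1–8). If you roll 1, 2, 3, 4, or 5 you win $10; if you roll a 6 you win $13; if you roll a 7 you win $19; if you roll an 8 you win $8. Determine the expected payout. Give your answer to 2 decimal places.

$11.25

E[payout] = (1/8)·8 + (5/8)·10 + (1/8)·13 + (1/8)·19 = 45/4
≈ $11.25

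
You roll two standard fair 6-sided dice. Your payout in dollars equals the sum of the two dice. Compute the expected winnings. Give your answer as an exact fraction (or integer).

$7

Distribution of the sum of the two dice: 2 w.p. 1/36, 3 w.p. 1/18, 4 w.p. 1/12, 5 w.p. 1/9, 6 w.p. 5/36, 7 w.p. 1/6, …
E[payout] = (1/36)·2 + (1/18)·3 + (1/12)·4 + (1/9)·5 + (5/36)·6 + (1/6)·7 + (5/36)·8 + (1/9)·9 + (1/12)·10 + (1/18)·11 + (1/36)·12 = 7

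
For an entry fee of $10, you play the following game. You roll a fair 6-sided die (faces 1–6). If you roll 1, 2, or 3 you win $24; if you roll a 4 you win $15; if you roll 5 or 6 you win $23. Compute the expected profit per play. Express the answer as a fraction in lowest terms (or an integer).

E[payout] = (1/6)·15 + (1/3)·23 + (1/2)·24 = 133/6
Expected profit = 133/6 − 10 = 73/6

73/6 dollars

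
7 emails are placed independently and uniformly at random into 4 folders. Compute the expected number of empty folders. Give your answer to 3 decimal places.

Let Xⱼ=1 if folder j is empty. P(Xⱼ=1) = ((4-1)/4)^7 = 2187/16384.
By linearity, E[#empty] = 4·2187/16384 = 2187/4096.
≈ 0.534

0.534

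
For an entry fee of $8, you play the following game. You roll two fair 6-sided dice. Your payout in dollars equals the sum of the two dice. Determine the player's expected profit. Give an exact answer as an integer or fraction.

Distribution of the sum of the two dice: 2 w.p. 1/36, 3 w.p. 1/18, 4 w.p. 1/12, 5 w.p. 1/9, 6 w.p. 5/36, 7 w.p. 1/6, …
E[payout] = (1/36)·2 + (1/18)·3 + (1/12)·4 + (1/9)·5 + (5/36)·6 + (1/6)·7 + (5/36)·8 + (1/9)·9 + (1/12)·10 + (1/18)·11 + (1/36)·12 = 7
Expected profit = 7 − 8 = -1

-$1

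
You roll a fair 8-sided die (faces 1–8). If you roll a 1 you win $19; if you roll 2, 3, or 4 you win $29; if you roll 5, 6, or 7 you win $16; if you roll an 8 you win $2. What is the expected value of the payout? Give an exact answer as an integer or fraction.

E[payout] = (1/8)·2 + (3/8)·16 + (1/8)·19 + (3/8)·29 = 39/2

39/2 dollars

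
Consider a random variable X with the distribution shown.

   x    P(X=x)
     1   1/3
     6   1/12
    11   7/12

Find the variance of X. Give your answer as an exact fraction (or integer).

1025/48

E[X] = (1/3)·1 + (1/12)·6 + (7/12)·11 = 29/4
E[X²] = (1/3)·1 + (1/12)·36 + (7/12)·121 = 887/12
Var(X) = 887/12 − (29/4)² = 1025/48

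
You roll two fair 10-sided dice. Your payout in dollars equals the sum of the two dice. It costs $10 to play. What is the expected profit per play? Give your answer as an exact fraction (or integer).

Distribution of the sum of the two dice: 2 w.p. 1/100, 3 w.p. 1/50, 4 w.p. 3/100, 5 w.p. 1/25, 6 w.p. 1/20, 7 w.p. 3/50, …
E[payout] = (1/100)·2 + (1/50)·3 + (3/100)·4 + (1/25)·5 + (1/20)·6 + (3/50)·7 + (7/100)·8 + (2/25)·9 + (9/100)·10 + (1/10)·11 + (9/100)·12 + (2/25)·13 + (7/100)·14 + (3/50)·15 + (1/20)·16 + (1/25)·17 + (3/100)·18 + (1/50)·19 + (1/100)·20 = 11
Expected profit = 11 − 10 = 1

$1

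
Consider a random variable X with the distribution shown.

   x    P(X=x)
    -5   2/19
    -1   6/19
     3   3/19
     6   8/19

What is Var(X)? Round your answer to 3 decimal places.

E[X] = (2/19)·(-5) + (6/19)·(-1) + (3/19)·3 + (8/19)·6 = 41/19
E[X²] = (2/19)·25 + (6/19)·1 + (3/19)·9 + (8/19)·36 = 371/19
Var(X) = 371/19 − (41/19)² = 5368/361 ≈ 14.870

14.870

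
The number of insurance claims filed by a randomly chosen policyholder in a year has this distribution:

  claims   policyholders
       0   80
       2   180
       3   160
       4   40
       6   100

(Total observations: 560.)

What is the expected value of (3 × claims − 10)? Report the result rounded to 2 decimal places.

Total = 560, so P(claims=0) = 80/560, etc.
E[3x-10] = (1/7)·(-10) + (9/28)·(-4) + (2/7)·(-1) + (1/14)·2 + (5/28)·8
     = -10/7 ≈ -1.43

-1.43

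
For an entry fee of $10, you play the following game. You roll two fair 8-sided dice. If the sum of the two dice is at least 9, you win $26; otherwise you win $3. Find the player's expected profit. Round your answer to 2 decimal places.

E[payout] = (7/16)·3 + (9/16)·26 = 255/16
Expected profit = 255/16 − 10 = 95/16 ≈ $5.94

$5.94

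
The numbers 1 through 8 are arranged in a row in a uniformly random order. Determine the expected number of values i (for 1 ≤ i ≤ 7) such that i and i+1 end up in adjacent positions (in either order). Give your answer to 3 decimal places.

1.750

For each i ∈ {1,…,7}, let Xᵢ = 1 if i and i+1 are adjacent. P(Xᵢ=1) = 2·(8−1)!/8! = 2/8.
By linearity, E[ΣXᵢ] = (7)·(2/8) = 7/4.
≈ 1.750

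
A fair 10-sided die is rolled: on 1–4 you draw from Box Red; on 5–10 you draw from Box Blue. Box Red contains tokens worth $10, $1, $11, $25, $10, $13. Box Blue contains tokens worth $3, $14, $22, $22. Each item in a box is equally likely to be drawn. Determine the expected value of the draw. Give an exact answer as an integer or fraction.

829/60 dollars

E[X | Box Red] = (10 + 1 + 11 + 25 + 10 + 13)/6 = 35/3
E[X | Box Blue] = (3 + 14 + 22 + 22)/4 = 61/4
E[X] = (2/5)·35/3 + (3/5)·61/4 = 829/60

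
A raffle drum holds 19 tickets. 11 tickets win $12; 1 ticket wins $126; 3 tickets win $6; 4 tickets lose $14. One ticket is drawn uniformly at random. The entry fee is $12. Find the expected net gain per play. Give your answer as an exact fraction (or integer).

E[payout] = (11/19)·12 + (1/19)·126 + (3/19)·6 + (4/19)·(-14) = 220/19
Expected profit = 220/19 − 12 = -8/19

-8/19 dollars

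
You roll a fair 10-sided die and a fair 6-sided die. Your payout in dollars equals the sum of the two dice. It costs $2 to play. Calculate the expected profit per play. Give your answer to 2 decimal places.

$7.00

Distribution of the sum of the two dice: 2 w.p. 1/60, 3 w.p. 1/30, 4 w.p. 1/20, 5 w.p. 1/15, 6 w.p. 1/12, 7 w.p. 1/10, …
E[payout] = (1/60)·2 + (1/30)·3 + (1/20)·4 + (1/15)·5 + (1/12)·6 + (1/10)·7 + (1/10)·8 + (1/10)·9 + (1/10)·10 + (1/10)·11 + (1/12)·12 + (1/15)·13 + (1/20)·14 + (1/30)·15 + (1/60)·16 = 9
Expected profit = 9 − 2 = 7 ≈ $7.00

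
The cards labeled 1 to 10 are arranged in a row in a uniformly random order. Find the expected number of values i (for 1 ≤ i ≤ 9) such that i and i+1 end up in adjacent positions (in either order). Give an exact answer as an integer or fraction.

9/5

For each i ∈ {1,…,9}, let Xᵢ = 1 if i and i+1 are adjacent. P(Xᵢ=1) = 2·(10−1)!/10! = 2/10.
By linearity, E[ΣXᵢ] = (9)·(2/10) = 9/5.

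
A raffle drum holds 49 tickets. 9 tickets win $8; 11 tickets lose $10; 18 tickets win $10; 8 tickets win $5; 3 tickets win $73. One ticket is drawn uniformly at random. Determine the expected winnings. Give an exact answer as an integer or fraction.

E[payout] = (9/49)·8 + (11/49)·(-10) + (18/49)·10 + (8/49)·5 + (3/49)·73 = 401/49

401/49 dollars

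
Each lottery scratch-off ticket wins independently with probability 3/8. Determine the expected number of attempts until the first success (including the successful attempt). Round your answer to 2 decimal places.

For a geometric distribution, E[trials] = 1/p = 1/(3/8) = 8/3.
≈ 2.67

2.67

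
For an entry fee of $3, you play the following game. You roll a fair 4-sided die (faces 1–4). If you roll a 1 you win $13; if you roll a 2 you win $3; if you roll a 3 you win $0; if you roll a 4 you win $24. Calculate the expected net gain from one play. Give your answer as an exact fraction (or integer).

E[payout] = (1/4)·0 + (1/4)·3 + (1/4)·13 + (1/4)·24 = 10
Expected profit = 10 − 3 = 7

$7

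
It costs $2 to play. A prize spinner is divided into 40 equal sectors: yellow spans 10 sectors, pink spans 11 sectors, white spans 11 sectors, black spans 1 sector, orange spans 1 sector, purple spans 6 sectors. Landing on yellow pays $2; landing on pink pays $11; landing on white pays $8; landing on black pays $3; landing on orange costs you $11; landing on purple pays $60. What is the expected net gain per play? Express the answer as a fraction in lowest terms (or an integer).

501/40 dollars

E[payout] = (10/40)·2 + (11/40)·11 + (11/40)·8 + (1/40)·3 + (1/40)·(-11) + (6/40)·60 = 581/40
Expected profit = 581/40 − 2 = 501/40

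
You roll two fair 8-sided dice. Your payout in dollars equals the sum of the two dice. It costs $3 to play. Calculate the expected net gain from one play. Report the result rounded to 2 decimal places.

Distribution of the sum of the two dice: 2 w.p. 1/64, 3 w.p. 1/32, 4 w.p. 3/64, 5 w.p. 1/16, 6 w.p. 5/64, 7 w.p. 3/32, …
E[payout] = (1/64)·2 + (1/32)·3 + (3/64)·4 + (1/16)·5 + (5/64)·6 + (3/32)·7 + (7/64)·8 + (1/8)·9 + (7/64)·10 + (3/32)·11 + (5/64)·12 + (1/16)·13 + (3/64)·14 + (1/32)·15 + (1/64)·16 = 9
Expected profit = 9 − 3 = 6 ≈ $6.00

$6.00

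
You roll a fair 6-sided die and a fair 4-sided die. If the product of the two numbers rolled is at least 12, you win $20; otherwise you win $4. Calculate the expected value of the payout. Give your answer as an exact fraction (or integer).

28/3 dollars

E[payout] = (2/3)·4 + (1/3)·20 = 28/3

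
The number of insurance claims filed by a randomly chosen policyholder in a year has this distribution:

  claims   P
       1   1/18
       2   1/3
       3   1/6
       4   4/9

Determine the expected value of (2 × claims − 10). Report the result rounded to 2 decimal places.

-4.00

E[2x-10] = (1/18)·(-8) + (1/3)·(-6) + (1/6)·(-4) + (4/9)·(-2)
     = -4 ≈ -4.00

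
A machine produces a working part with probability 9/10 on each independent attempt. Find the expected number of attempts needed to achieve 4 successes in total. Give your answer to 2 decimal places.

By linearity (sum of 4 independent geometric waits), E[trials] = 4/p = 4/(9/10) = 40/9.
≈ 4.44

4.44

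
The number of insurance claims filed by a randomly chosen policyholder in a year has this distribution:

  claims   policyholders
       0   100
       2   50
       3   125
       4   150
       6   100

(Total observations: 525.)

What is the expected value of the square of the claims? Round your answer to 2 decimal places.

13.95

Total = 525, so P(claims=0) = 100/525, etc.
E[X²] = (4/21)·0 + (2/21)·4 + (5/21)·9 + (2/7)·16 + (4/21)·36
     = 293/21 ≈ 13.95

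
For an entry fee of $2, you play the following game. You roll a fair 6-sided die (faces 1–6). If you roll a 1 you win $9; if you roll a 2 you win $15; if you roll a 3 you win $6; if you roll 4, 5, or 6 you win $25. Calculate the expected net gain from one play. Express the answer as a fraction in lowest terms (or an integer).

E[payout] = (1/6)·6 + (1/6)·9 + (1/6)·15 + (1/2)·25 = 35/2
Expected profit = 35/2 − 2 = 31/2

31/2 dollars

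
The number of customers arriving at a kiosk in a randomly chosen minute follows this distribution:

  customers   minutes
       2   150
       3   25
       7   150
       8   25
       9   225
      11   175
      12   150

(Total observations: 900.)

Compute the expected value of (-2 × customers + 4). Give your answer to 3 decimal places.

Total = 900, so P(customers=2) = 150/900, etc.
E[-2x+4] = (1/6)·0 + (1/36)·(-2) + (1/6)·(-10) + (1/36)·(-12) + (1/4)·(-14) + (7/36)·(-18) + (1/6)·(-20)
     = -223/18 ≈ -12.389

-12.389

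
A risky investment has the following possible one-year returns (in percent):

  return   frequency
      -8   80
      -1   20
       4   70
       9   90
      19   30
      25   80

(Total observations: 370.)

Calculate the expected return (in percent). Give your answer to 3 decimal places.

Total = 370, so P(return=-8) = 80/370, etc.
E[X] = (8/37)·(-8) + (2/37)·(-1) + (7/37)·4 + (9/37)·9 + (3/37)·19 + (8/37)·25
     = 300/37 ≈ 8.108

8.108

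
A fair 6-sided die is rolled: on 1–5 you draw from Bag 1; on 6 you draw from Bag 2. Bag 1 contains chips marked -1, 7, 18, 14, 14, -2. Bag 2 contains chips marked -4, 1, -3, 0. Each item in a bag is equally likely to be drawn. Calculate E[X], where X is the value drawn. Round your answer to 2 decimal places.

E[X | Bag 1] = (-1 + 7 + 18 + 14 + 14 − 2)/6 = 25/3
E[X | Bag 2] = (-4 + 1 − 3 + 0)/4 = -3/2
E[X] = (5/6)·25/3 + (1/6)·(-3/2) = 241/36 ≈ 6.69

6.69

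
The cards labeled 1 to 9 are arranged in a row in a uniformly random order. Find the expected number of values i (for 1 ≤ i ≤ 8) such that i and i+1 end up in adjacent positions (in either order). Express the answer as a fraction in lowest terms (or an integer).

For each i ∈ {1,…,8}, let Xᵢ = 1 if i and i+1 are adjacent. P(Xᵢ=1) = 2·(9−1)!/9! = 2/9.
By linearity, E[ΣXᵢ] = (8)·(2/9) = 16/9.

16/9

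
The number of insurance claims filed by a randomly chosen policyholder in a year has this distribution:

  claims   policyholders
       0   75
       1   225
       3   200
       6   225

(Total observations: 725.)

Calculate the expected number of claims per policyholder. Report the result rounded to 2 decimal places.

3.00

Total = 725, so P(claims=0) = 75/725, etc.
E[X] = (3/29)·0 + (9/29)·1 + (8/29)·3 + (9/29)·6
     = 3 ≈ 3.00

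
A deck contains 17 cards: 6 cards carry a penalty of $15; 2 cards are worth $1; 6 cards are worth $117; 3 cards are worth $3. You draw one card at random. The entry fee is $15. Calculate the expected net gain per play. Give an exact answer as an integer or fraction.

E[payout] = (6/17)·(-15) + (2/17)·1 + (6/17)·117 + (3/17)·3 = 623/17
Expected profit = 623/17 − 15 = 368/17

368/17 dollars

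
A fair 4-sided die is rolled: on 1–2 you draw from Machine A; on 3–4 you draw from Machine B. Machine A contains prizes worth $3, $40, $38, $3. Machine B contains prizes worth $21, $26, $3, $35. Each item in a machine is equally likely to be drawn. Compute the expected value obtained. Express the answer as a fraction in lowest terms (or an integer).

E[X | Machine A] = (3 + 40 + 38 + 3)/4 = 21
E[X | Machine B] = (21 + 26 + 3 + 35)/4 = 85/4
E[X] = (1/2)·21 + (1/2)·85/4 = 169/8

169/8 dollars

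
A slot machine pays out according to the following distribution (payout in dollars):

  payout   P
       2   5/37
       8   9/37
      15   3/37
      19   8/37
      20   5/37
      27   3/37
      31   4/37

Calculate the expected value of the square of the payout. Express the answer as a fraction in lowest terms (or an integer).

E[X²] = (5/37)·4 + (9/37)·64 + (3/37)·225 + (8/37)·361 + (5/37)·400 + (3/37)·729 + (4/37)·961
     = 12190/37

12190/37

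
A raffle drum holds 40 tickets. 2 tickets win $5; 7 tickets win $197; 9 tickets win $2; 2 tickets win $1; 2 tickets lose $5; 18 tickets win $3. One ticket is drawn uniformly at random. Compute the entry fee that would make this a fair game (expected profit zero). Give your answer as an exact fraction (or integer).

1453/40 dollars

E[payout] = (2/40)·5 + (7/40)·197 + (9/40)·2 + (2/40)·1 + (2/40)·(-5) + (18/40)·3 = 1453/40
Fair fee = E[payout] = 1453/40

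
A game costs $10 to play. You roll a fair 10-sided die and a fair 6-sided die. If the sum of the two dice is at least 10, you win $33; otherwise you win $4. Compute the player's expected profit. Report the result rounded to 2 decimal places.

E[payout] = (11/20)·4 + (9/20)·33 = 341/20
Expected profit = 341/20 − 10 = 141/20 ≈ $7.05

$7.05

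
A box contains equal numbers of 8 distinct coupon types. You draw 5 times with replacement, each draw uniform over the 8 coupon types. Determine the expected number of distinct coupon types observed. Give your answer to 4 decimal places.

3.8967

Let Xⱼ=1 if type j appears at least once. P(Xⱼ=1) = 1 − ((8−1)/8)^5 = 15961/32768.
E[#distinct] = 8·15961/32768 = 15961/4096.
≈ 3.8967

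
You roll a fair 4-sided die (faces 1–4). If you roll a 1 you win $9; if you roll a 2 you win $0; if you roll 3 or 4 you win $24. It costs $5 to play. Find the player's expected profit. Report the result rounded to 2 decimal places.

$9.25

E[payout] = (1/4)·0 + (1/4)·9 + (1/2)·24 = 57/4
Expected profit = 57/4 − 5 = 37/4 ≈ $9.25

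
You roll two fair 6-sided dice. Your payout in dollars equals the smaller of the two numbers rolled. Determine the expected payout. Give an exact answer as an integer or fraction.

91/36 dollars

Distribution of the smaller of the two numbers rolled: 1 w.p. 11/36, 2 w.p. 1/4, 3 w.p. 7/36, 4 w.p. 5/36, 5 w.p. 1/12, 6 w.p. 1/36
E[payout] = (11/36)·1 + (1/4)·2 + (7/36)·3 + (5/36)·4 + (1/12)·5 + (1/36)·6 = 91/36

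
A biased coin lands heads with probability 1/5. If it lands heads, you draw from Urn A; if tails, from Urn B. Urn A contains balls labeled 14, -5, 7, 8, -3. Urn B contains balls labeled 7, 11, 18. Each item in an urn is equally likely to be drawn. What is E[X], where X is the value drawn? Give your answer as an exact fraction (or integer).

261/25

E[X | Urn A] = (14 − 5 + 7 + 8 − 3)/5 = 21/5
E[X | Urn B] = (7 + 11 + 18)/3 = 12
E[X] = (1/5)·21/5 + (4/5)·12 = 261/25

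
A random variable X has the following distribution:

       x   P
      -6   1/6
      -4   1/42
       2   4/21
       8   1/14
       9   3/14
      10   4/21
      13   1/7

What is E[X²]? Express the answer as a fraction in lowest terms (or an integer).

E[X²] = (1/6)·36 + (1/42)·16 + (4/21)·4 + (1/14)·64 + (3/14)·81 + (4/21)·100 + (1/7)·169
     = 3035/42

3035/42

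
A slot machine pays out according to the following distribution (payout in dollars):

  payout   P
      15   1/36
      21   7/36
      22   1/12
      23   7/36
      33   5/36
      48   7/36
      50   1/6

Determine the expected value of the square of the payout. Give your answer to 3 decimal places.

E[X²] = (1/36)·225 + (7/36)·441 + (1/12)·484 + (7/36)·529 + (5/36)·1089 + (7/36)·2304 + (1/6)·2500
     = 11260/9 ≈ 1251.111

1251.111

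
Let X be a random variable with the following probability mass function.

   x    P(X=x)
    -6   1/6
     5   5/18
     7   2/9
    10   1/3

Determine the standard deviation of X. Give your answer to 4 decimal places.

5.4140

E[X] = 95/18, E[X²] = 343/6
Var(X) = E[X²] − (E[X])² = 343/6 − 9025/324 = 9497/324
SD(X) = √(9497/324) ≈ 5.4140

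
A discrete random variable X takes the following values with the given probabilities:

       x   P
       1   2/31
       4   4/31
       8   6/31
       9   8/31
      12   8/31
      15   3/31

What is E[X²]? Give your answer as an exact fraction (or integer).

2925/31

E[X²] = (2/31)·1 + (4/31)·16 + (6/31)·64 + (8/31)·81 + (8/31)·144 + (3/31)·225
     = 2925/31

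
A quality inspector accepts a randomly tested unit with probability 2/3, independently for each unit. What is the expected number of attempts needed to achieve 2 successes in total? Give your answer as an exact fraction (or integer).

3

By linearity (sum of 2 independent geometric waits), E[trials] = 2/p = 2/(2/3) = 3.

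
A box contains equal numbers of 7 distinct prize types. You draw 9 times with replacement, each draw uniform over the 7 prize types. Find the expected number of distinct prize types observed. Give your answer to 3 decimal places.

5.252

Let Xⱼ=1 if type j appears at least once. P(Xⱼ=1) = 1 − ((7−1)/7)^9 = 30275911/40353607.
E[#distinct] = 7·30275911/40353607 = 30275911/5764801.
≈ 5.252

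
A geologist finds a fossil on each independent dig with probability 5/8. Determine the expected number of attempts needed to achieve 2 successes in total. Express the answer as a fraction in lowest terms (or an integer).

16/5

By linearity (sum of 2 independent geometric waits), E[trials] = 2/p = 2/(5/8) = 16/5.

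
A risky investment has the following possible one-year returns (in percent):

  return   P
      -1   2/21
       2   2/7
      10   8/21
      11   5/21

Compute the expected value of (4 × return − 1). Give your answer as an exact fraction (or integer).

559/21

E[4x-1] = (2/21)·(-5) + (2/7)·7 + (8/21)·39 + (5/21)·43
     = 559/21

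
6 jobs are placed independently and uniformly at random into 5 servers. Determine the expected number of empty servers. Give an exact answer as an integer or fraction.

Let Xⱼ=1 if server j is empty. P(Xⱼ=1) = ((5-1)/5)^6 = 4096/15625.
By linearity, E[#empty] = 5·4096/15625 = 4096/3125.

4096/3125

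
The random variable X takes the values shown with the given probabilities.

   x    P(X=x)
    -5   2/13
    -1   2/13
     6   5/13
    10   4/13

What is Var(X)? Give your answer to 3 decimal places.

28.710

E[X] = (2/13)·(-5) + (2/13)·(-1) + (5/13)·6 + (4/13)·10 = 58/13
E[X²] = (2/13)·25 + (2/13)·1 + (5/13)·36 + (4/13)·100 = 632/13
Var(X) = 632/13 − (58/13)² = 4852/169 ≈ 28.710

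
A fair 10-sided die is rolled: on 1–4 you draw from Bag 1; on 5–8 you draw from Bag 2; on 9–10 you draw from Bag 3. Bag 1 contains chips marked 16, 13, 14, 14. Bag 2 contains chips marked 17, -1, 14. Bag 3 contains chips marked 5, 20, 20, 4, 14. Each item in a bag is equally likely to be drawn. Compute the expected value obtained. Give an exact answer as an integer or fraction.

E[X | Bag 1] = (16 + 13 + 14 + 14)/4 = 57/4
E[X | Bag 2] = (17 − 1 + 14)/3 = 10
E[X | Bag 3] = (5 + 20 + 20 + 4 + 14)/5 = 63/5
E[X] = (2/5)·57/4 + (2/5)·10 + (1/5)·63/5 = 611/50

611/50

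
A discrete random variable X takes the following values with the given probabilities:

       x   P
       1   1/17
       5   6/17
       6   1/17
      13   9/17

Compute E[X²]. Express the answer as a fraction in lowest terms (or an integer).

E[X²] = (1/17)·1 + (6/17)·25 + (1/17)·36 + (9/17)·169
     = 1708/17

1708/17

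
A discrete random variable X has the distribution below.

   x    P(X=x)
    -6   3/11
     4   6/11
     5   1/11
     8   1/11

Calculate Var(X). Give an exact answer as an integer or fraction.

2862/121

E[X] = (3/11)·(-6) + (6/11)·4 + (1/11)·5 + (1/11)·8 = 19/11
E[X²] = (3/11)·36 + (6/11)·16 + (1/11)·25 + (1/11)·64 = 293/11
Var(X) = 293/11 − (19/11)² = 2862/121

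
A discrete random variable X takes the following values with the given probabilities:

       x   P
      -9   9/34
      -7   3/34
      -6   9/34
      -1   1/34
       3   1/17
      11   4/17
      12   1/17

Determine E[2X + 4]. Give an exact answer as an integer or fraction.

E[2x+4] = (9/34)·(-14) + (3/34)·(-10) + (9/34)·(-8) + (1/34)·2 + (1/17)·10 + (4/17)·26 + (1/17)·28
     = 29/17

29/17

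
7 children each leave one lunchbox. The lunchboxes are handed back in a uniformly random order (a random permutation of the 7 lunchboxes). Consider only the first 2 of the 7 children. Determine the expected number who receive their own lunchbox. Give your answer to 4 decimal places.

Let Xᵢ = 1 if person i gets their own lunchbox. For each i, P(Xᵢ=1) = 1/7.
By linearity of expectation, E[X₁+…+X_2] = 2·(1/7) = 2/7.
≈ 0.2857

0.2857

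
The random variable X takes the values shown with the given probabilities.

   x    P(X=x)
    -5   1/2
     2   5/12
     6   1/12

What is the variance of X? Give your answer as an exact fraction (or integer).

569/36

E[X] = (1/2)·(-5) + (5/12)·2 + (1/12)·6 = -7/6
E[X²] = (1/2)·25 + (5/12)·4 + (1/12)·36 = 103/6
Var(X) = 103/6 − (-7/6)² = 569/36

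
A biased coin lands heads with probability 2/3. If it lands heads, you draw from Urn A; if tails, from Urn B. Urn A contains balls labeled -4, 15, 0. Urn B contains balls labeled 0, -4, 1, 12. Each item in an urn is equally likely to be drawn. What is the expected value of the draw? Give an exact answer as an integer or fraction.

115/36

E[X | Urn A] = (-4 + 15 + 0)/3 = 11/3
E[X | Urn B] = (0 − 4 + 1 + 12)/4 = 9/4
E[X] = (2/3)·11/3 + (1/3)·9/4 = 115/36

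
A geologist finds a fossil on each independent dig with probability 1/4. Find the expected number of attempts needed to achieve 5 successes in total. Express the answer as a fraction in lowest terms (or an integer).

20

By linearity (sum of 5 independent geometric waits), E[trials] = 5/p = 5/(1/4) = 20.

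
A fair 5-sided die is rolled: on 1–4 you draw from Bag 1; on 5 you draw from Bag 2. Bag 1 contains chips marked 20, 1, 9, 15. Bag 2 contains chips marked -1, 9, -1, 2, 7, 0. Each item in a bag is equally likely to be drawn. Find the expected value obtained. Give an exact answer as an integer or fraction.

143/15

E[X | Bag 1] = (20 + 1 + 9 + 15)/4 = 45/4
E[X | Bag 2] = (-1 + 9 − 1 + 2 + 7 + 0)/6 = 8/3
E[X] = (4/5)·45/4 + (1/5)·8/3 = 143/15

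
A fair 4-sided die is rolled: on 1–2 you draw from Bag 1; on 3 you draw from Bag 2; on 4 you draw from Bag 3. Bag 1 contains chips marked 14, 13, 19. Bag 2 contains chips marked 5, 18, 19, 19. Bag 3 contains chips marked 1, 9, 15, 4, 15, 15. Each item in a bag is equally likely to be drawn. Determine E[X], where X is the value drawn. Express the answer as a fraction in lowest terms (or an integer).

223/16

E[X | Bag 1] = (14 + 13 + 19)/3 = 46/3
E[X | Bag 2] = (5 + 18 + 19 + 19)/4 = 61/4
E[X | Bag 3] = (1 + 9 + 15 + 4 + 15 + 15)/6 = 59/6
E[X] = (1/2)·46/3 + (1/4)·61/4 + (1/4)·59/6 = 223/16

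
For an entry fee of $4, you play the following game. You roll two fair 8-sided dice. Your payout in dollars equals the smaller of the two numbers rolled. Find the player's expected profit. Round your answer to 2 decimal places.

-$0.81

Distribution of the smaller of the two numbers rolled: 1 w.p. 15/64, 2 w.p. 13/64, 3 w.p. 11/64, 4 w.p. 9/64, 5 w.p. 7/64, 6 w.p. 5/64, …
E[payout] = (15/64)·1 + (13/64)·2 + (11/64)·3 + (9/64)·4 + (7/64)·5 + (5/64)·6 + (3/64)·7 + (1/64)·8 = 51/16
Expected profit = 51/16 − 4 = -13/16 ≈ -$0.81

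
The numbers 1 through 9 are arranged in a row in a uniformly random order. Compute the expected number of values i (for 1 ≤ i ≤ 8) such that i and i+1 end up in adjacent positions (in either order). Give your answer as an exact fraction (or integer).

For each i ∈ {1,…,8}, let Xᵢ = 1 if i and i+1 are adjacent. P(Xᵢ=1) = 2·(9−1)!/9! = 2/9.
By linearity, E[ΣXᵢ] = (8)·(2/9) = 16/9.

16/9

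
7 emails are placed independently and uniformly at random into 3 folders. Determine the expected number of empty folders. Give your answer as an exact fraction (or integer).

Let Xⱼ=1 if folder j is empty. P(Xⱼ=1) = ((3-1)/3)^7 = 128/2187.
By linearity, E[#empty] = 3·128/2187 = 128/729.

128/729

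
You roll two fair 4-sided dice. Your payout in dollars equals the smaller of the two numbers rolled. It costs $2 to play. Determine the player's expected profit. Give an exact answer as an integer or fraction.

Distribution of the smaller of the two numbers rolled: 1 w.p. 7/16, 2 w.p. 5/16, 3 w.p. 3/16, 4 w.p. 1/16
E[payout] = (7/16)·1 + (5/16)·2 + (3/16)·3 + (1/16)·4 = 15/8
Expected profit = 15/8 − 2 = -1/8

-1/8 dollars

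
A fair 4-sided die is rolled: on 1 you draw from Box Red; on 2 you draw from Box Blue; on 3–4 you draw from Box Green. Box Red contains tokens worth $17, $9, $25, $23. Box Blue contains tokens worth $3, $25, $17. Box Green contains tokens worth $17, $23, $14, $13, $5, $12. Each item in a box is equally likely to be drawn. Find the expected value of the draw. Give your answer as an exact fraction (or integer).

123/8 dollars

E[X | Box Red] = (17 + 9 + 25 + 23)/4 = 37/2
E[X | Box Blue] = (3 + 25 + 17)/3 = 15
E[X | Box Green] = (17 + 23 + 14 + 13 + 5 + 12)/6 = 14
E[X] = (1/4)·37/2 + (1/4)·15 + (1/2)·14 = 123/8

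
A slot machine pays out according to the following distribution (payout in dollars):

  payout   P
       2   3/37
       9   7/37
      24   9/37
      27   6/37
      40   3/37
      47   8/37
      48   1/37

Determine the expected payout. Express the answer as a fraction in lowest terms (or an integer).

E[X] = (3/37)·2 + (7/37)·9 + (9/37)·24 + (6/37)·27 + (3/37)·40 + (8/37)·47 + (1/37)·48
     = 991/37

991/37 dollars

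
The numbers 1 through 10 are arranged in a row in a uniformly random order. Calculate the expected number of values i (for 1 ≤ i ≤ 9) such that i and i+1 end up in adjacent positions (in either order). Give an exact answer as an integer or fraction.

For each i ∈ {1,…,9}, let Xᵢ = 1 if i and i+1 are adjacent. P(Xᵢ=1) = 2·(10−1)!/10! = 2/10.
By linearity, E[ΣXᵢ] = (9)·(2/10) = 9/5.

9/5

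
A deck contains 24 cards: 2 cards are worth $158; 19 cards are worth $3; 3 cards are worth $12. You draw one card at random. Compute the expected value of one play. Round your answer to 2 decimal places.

$17.04

E[payout] = (2/24)·158 + (19/24)·3 + (3/24)·12 = 409/24
≈ $17.04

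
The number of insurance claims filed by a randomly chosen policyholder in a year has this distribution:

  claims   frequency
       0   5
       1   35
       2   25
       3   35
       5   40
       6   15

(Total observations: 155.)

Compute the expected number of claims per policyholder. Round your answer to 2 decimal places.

Total = 155, so P(claims=0) = 5/155, etc.
E[X] = (1/31)·0 + (7/31)·1 + (5/31)·2 + (7/31)·3 + (8/31)·5 + (3/31)·6
     = 96/31 ≈ 3.10

3.10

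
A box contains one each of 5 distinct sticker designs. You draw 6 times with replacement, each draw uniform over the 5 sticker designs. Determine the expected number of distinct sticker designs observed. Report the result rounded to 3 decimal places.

3.689

Let Xⱼ=1 if type j appears at least once. P(Xⱼ=1) = 1 − ((5−1)/5)^6 = 11529/15625.
E[#distinct] = 5·11529/15625 = 11529/3125.
≈ 3.689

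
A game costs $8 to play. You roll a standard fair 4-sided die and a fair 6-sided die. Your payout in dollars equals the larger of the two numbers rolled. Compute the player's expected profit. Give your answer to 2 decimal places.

-$4.08

Distribution of the larger of the two numbers rolled: 1 w.p. 1/24, 2 w.p. 1/8, 3 w.p. 5/24, 4 w.p. 7/24, 5 w.p. 1/6, 6 w.p. 1/6
E[payout] = (1/24)·1 + (1/8)·2 + (5/24)·3 + (7/24)·4 + (1/6)·5 + (1/6)·6 = 47/12
Expected profit = 47/12 − 8 = -49/12 ≈ -$4.08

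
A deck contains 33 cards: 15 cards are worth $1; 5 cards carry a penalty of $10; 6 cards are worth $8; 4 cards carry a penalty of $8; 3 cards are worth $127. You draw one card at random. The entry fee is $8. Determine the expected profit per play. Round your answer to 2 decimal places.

$2.97

E[payout] = (15/33)·1 + (5/33)·(-10) + (6/33)·8 + (4/33)·(-8) + (3/33)·127 = 362/33
Expected profit = 362/33 − 8 = 98/33 ≈ $2.97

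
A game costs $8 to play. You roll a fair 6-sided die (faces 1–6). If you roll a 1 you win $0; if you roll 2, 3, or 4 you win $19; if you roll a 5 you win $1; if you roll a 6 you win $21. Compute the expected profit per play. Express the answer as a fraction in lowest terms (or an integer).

E[payout] = (1/6)·0 + (1/6)·1 + (1/2)·19 + (1/6)·21 = 79/6
Expected profit = 79/6 − 8 = 31/6

31/6 dollars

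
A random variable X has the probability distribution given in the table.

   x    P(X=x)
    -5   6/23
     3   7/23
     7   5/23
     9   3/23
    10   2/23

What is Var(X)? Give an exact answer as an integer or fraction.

15394/529

E[X] = (6/23)·(-5) + (7/23)·3 + (5/23)·7 + (3/23)·9 + (2/23)·10 = 73/23
E[X²] = (6/23)·25 + (7/23)·9 + (5/23)·49 + (3/23)·81 + (2/23)·100 = 901/23
Var(X) = 901/23 − (73/23)² = 15394/529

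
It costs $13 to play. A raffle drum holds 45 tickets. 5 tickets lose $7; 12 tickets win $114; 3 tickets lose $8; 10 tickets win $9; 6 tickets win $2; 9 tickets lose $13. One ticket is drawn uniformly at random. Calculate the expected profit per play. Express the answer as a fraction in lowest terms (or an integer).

E[payout] = (5/45)·(-7) + (12/45)·114 + (3/45)·(-8) + (10/45)·9 + (6/45)·2 + (9/45)·(-13) = 1294/45
Expected profit = 1294/45 − 13 = 709/45

709/45 dollars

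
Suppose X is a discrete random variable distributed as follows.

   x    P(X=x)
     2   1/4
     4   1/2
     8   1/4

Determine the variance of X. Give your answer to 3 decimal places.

E[X] = (1/4)·2 + (1/2)·4 + (1/4)·8 = 9/2
E[X²] = (1/4)·4 + (1/2)·16 + (1/4)·64 = 25
Var(X) = 25 − (9/2)² = 19/4 ≈ 4.750

4.750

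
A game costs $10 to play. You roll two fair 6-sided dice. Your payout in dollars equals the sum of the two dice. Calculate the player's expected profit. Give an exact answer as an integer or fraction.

-$3

Distribution of the sum of the two dice: 2 w.p. 1/36, 3 w.p. 1/18, 4 w.p. 1/12, 5 w.p. 1/9, 6 w.p. 5/36, 7 w.p. 1/6, …
E[payout] = (1/36)·2 + (1/18)·3 + (1/12)·4 + (1/9)·5 + (5/36)·6 + (1/6)·7 + (5/36)·8 + (1/9)·9 + (1/12)·10 + (1/18)·11 + (1/36)·12 = 7
Expected profit = 7 − 10 = -3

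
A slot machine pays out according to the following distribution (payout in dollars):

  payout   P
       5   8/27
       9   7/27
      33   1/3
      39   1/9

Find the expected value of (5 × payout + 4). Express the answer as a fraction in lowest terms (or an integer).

E[5x+4] = (8/27)·29 + (7/27)·49 + (1/3)·169 + (1/9)·199
     = 2693/27

2693/27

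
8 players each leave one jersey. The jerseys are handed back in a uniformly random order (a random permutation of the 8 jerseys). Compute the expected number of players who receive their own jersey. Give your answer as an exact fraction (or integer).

Let Xᵢ = 1 if person i gets their own jersey. For each i, P(Xᵢ=1) = 1/8.
By linearity of expectation, E[X₁+…+X_8] = 8·(1/8) = 1.

1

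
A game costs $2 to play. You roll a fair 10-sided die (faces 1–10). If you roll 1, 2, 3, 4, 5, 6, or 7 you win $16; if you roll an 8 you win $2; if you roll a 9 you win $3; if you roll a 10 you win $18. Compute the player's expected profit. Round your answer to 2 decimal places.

E[payout] = (1/10)·2 + (1/10)·3 + (7/10)·16 + (1/10)·18 = 27/2
Expected profit = 27/2 − 2 = 23/2 ≈ $11.50

$11.50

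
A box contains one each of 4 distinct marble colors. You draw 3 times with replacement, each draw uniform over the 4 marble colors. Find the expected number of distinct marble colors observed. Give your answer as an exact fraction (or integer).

37/16

Let Xⱼ=1 if type j appears at least once. P(Xⱼ=1) = 1 − ((4−1)/4)^3 = 37/64.
E[#distinct] = 4·37/64 = 37/16.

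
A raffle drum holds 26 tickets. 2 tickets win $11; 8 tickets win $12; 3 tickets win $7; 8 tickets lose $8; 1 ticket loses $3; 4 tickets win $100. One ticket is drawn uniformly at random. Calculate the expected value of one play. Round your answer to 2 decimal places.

E[payout] = (2/26)·11 + (8/26)·12 + (3/26)·7 + (8/26)·(-8) + (1/26)·(-3) + (4/26)·100 = 236/13
≈ $18.15

$18.15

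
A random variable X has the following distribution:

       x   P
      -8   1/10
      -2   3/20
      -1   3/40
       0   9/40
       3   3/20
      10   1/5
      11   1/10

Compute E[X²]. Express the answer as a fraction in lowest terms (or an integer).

E[X²] = (1/10)·64 + (3/20)·4 + (3/40)·1 + (9/40)·0 + (3/20)·9 + (1/5)·100 + (1/10)·121
     = 1621/40

1621/40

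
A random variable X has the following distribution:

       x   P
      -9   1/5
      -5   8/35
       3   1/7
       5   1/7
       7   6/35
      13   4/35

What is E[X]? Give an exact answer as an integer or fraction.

E[X] = (1/5)·(-9) + (8/35)·(-5) + (1/7)·3 + (1/7)·5 + (6/35)·7 + (4/35)·13
     = 31/35

31/35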